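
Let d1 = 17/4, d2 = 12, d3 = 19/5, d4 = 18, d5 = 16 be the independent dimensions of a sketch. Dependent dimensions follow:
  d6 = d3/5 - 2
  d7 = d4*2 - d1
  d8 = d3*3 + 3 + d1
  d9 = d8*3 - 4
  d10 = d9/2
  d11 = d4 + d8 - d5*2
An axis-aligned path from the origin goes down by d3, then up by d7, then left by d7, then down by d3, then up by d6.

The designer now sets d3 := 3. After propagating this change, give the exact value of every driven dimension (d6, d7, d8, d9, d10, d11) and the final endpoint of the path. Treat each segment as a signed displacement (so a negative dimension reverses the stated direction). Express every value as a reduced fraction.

d6 = -7/5
d7 = 127/4
d8 = 65/4
d9 = 179/4
d10 = 179/8
d11 = 9/4
endpoint = (-127/4, 487/20)

Apply edit: d3 := 3
  d6 = d3/5 - 2 = -7/5
  d7 = d4*2 - d1 = 127/4
  d8 = d3*3 + 3 + d1 = 65/4
  d9 = d8*3 - 4 = 179/4
  d10 = d9/2 = 179/8
  d11 = d4 + d8 - d5*2 = 9/4
Walk from origin (0, 0):
  seg 1: down by d3 = 3 → (0, -3)
  seg 2: up by d7 = 127/4 → (0, 115/4)
  seg 3: left by d7 = 127/4 → (-127/4, 115/4)
  seg 4: down by d3 = 3 → (-127/4, 103/4)
  seg 5: up by d6 = -7/5 → (-127/4, 487/20)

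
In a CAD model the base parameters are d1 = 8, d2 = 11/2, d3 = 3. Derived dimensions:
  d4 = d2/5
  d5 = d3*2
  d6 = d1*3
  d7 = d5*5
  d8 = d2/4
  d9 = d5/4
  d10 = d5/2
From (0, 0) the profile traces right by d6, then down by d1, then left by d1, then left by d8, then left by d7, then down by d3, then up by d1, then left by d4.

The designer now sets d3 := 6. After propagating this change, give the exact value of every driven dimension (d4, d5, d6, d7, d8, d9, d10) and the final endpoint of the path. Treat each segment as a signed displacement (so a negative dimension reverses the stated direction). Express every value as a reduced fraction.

Apply edit: d3 := 6
  d4 = d2/5 = 11/10
  d5 = d3*2 = 12
  d6 = d1*3 = 24
  d7 = d5*5 = 60
  d8 = d2/4 = 11/8
  d9 = d5/4 = 3
  d10 = d5/2 = 6
Walk from origin (0, 0):
  seg 1: right by d6 = 24 → (24, 0)
  seg 2: down by d1 = 8 → (24, -8)
  seg 3: left by d1 = 8 → (16, -8)
  seg 4: left by d8 = 11/8 → (117/8, -8)
  seg 5: left by d7 = 60 → (-363/8, -8)
  seg 6: down by d3 = 6 → (-363/8, -14)
  seg 7: up by d1 = 8 → (-363/8, -6)
  seg 8: left by d4 = 11/10 → (-1859/40, -6)

d4 = 11/10
d5 = 12
d6 = 24
d7 = 60
d8 = 11/8
d9 = 3
d10 = 6
endpoint = (-1859/40, -6)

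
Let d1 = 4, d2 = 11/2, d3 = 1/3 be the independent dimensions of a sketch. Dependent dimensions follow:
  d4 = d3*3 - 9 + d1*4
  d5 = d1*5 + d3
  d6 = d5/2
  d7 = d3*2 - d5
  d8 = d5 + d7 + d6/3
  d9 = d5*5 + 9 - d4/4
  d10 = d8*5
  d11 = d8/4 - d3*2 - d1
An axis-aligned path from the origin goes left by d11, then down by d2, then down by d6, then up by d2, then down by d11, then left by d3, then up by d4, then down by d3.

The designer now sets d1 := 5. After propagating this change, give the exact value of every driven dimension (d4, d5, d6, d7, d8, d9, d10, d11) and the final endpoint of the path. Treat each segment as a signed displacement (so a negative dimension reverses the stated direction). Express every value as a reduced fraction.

d4 = 12
d5 = 76/3
d6 = 38/3
d7 = -74/3
d8 = 44/9
d9 = 398/3
d10 = 220/9
d11 = -40/9
endpoint = (37/9, 31/9)

Apply edit: d1 := 5
  d4 = d3*3 - 9 + d1*4 = 12
  d5 = d1*5 + d3 = 76/3
  d6 = d5/2 = 38/3
  d7 = d3*2 - d5 = -74/3
  d8 = d5 + d7 + d6/3 = 44/9
  d9 = d5*5 + 9 - d4/4 = 398/3
  d10 = d8*5 = 220/9
  d11 = d8/4 - d3*2 - d1 = -40/9
Walk from origin (0, 0):
  seg 1: left by d11 = -40/9 → (40/9, 0)
  seg 2: down by d2 = 11/2 → (40/9, -11/2)
  seg 3: down by d6 = 38/3 → (40/9, -109/6)
  seg 4: up by d2 = 11/2 → (40/9, -38/3)
  seg 5: down by d11 = -40/9 → (40/9, -74/9)
  seg 6: left by d3 = 1/3 → (37/9, -74/9)
  seg 7: up by d4 = 12 → (37/9, 34/9)
  seg 8: down by d3 = 1/3 → (37/9, 31/9)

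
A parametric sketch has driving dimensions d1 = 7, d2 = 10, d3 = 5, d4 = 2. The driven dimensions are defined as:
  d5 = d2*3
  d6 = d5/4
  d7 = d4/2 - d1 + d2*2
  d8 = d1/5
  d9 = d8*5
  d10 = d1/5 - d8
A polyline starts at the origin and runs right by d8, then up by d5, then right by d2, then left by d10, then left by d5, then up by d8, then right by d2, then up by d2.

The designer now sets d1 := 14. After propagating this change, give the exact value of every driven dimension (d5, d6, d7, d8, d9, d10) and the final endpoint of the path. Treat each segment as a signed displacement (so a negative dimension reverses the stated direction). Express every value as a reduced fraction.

d5 = 30
d6 = 15/2
d7 = 7
d8 = 14/5
d9 = 14
d10 = 0
endpoint = (-36/5, 214/5)

Apply edit: d1 := 14
  d5 = d2*3 = 30
  d6 = d5/4 = 15/2
  d7 = d4/2 - d1 + d2*2 = 7
  d8 = d1/5 = 14/5
  d9 = d8*5 = 14
  d10 = d1/5 - d8 = 0
Walk from origin (0, 0):
  seg 1: right by d8 = 14/5 → (14/5, 0)
  seg 2: up by d5 = 30 → (14/5, 30)
  seg 3: right by d2 = 10 → (64/5, 30)
  seg 4: left by d10 = 0 → (64/5, 30)
  seg 5: left by d5 = 30 → (-86/5, 30)
  seg 6: up by d8 = 14/5 → (-86/5, 164/5)
  seg 7: right by d2 = 10 → (-36/5, 164/5)
  seg 8: up by d2 = 10 → (-36/5, 214/5)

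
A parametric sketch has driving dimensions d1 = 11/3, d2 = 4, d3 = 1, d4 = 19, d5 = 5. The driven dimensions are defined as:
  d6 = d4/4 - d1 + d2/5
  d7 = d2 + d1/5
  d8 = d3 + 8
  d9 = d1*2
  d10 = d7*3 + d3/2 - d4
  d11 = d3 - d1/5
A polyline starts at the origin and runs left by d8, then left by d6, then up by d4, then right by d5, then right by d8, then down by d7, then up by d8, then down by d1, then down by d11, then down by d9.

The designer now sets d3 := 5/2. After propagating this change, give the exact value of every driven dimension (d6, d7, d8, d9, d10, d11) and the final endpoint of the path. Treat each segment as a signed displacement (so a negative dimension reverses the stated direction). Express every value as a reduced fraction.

Apply edit: d3 := 5/2
  d6 = d4/4 - d1 + d2/5 = 113/60
  d7 = d2 + d1/5 = 71/15
  d8 = d3 + 8 = 21/2
  d9 = d1*2 = 22/3
  d10 = d7*3 + d3/2 - d4 = -71/20
  d11 = d3 - d1/5 = 53/30
Walk from origin (0, 0):
  seg 1: left by d8 = 21/2 → (-21/2, 0)
  seg 2: left by d6 = 113/60 → (-743/60, 0)
  seg 3: up by d4 = 19 → (-743/60, 19)
  seg 4: right by d5 = 5 → (-443/60, 19)
  seg 5: right by d8 = 21/2 → (187/60, 19)
  seg 6: down by d7 = 71/15 → (187/60, 214/15)
  seg 7: up by d8 = 21/2 → (187/60, 743/30)
  seg 8: down by d1 = 11/3 → (187/60, 211/10)
  seg 9: down by d11 = 53/30 → (187/60, 58/3)
  seg 10: down by d9 = 22/3 → (187/60, 12)

d6 = 113/60
d7 = 71/15
d8 = 21/2
d9 = 22/3
d10 = -71/20
d11 = 53/30
endpoint = (187/60, 12)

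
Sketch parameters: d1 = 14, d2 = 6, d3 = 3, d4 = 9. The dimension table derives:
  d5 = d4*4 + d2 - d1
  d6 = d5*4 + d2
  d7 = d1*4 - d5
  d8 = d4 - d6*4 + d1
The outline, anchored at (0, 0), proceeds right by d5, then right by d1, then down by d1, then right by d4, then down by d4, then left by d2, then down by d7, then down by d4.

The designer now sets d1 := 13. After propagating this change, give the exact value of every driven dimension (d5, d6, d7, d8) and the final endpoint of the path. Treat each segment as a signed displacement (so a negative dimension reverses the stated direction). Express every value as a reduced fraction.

Apply edit: d1 := 13
  d5 = d4*4 + d2 - d1 = 29
  d6 = d5*4 + d2 = 122
  d7 = d1*4 - d5 = 23
  d8 = d4 - d6*4 + d1 = -466
Walk from origin (0, 0):
  seg 1: right by d5 = 29 → (29, 0)
  seg 2: right by d1 = 13 → (42, 0)
  seg 3: down by d1 = 13 → (42, -13)
  seg 4: right by d4 = 9 → (51, -13)
  seg 5: down by d4 = 9 → (51, -22)
  seg 6: left by d2 = 6 → (45, -22)
  seg 7: down by d7 = 23 → (45, -45)
  seg 8: down by d4 = 9 → (45, -54)

d5 = 29
d6 = 122
d7 = 23
d8 = -466
endpoint = (45, -54)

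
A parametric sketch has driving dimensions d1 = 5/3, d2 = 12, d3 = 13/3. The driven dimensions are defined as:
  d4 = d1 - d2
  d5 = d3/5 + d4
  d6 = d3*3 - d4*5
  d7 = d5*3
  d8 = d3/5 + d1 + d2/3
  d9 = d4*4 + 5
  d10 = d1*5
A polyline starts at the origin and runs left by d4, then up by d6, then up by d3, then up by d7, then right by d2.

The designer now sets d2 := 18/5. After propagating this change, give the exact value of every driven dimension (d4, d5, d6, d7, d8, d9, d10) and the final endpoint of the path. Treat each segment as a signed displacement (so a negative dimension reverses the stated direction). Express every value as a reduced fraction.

Apply edit: d2 := 18/5
  d4 = d1 - d2 = -29/15
  d5 = d3/5 + d4 = -16/15
  d6 = d3*3 - d4*5 = 68/3
  d7 = d5*3 = -16/5
  d8 = d3/5 + d1 + d2/3 = 56/15
  d9 = d4*4 + 5 = -41/15
  d10 = d1*5 = 25/3
Walk from origin (0, 0):
  seg 1: left by d4 = -29/15 → (29/15, 0)
  seg 2: up by d6 = 68/3 → (29/15, 68/3)
  seg 3: up by d3 = 13/3 → (29/15, 27)
  seg 4: up by d7 = -16/5 → (29/15, 119/5)
  seg 5: right by d2 = 18/5 → (83/15, 119/5)

d4 = -29/15
d5 = -16/15
d6 = 68/3
d7 = -16/5
d8 = 56/15
d9 = -41/15
d10 = 25/3
endpoint = (83/15, 119/5)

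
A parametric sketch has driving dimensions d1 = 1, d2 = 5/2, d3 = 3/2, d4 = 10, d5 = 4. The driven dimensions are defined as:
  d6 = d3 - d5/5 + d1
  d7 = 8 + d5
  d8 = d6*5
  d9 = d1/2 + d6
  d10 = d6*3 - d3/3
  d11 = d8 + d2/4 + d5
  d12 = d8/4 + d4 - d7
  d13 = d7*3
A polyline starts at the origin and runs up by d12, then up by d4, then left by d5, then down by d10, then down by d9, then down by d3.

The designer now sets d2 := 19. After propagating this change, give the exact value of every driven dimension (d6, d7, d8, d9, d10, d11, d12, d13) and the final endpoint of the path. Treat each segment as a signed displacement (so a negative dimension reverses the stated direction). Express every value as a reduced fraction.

Apply edit: d2 := 19
  d6 = d3 - d5/5 + d1 = 17/10
  d7 = 8 + d5 = 12
  d8 = d6*5 = 17/2
  d9 = d1/2 + d6 = 11/5
  d10 = d6*3 - d3/3 = 23/5
  d11 = d8 + d2/4 + d5 = 69/4
  d12 = d8/4 + d4 - d7 = 1/8
  d13 = d7*3 = 36
Walk from origin (0, 0):
  seg 1: up by d12 = 1/8 → (0, 1/8)
  seg 2: up by d4 = 10 → (0, 81/8)
  seg 3: left by d5 = 4 → (-4, 81/8)
  seg 4: down by d10 = 23/5 → (-4, 221/40)
  seg 5: down by d9 = 11/5 → (-4, 133/40)
  seg 6: down by d3 = 3/2 → (-4, 73/40)

d6 = 17/10
d7 = 12
d8 = 17/2
d9 = 11/5
d10 = 23/5
d11 = 69/4
d12 = 1/8
d13 = 36
endpoint = (-4, 73/40)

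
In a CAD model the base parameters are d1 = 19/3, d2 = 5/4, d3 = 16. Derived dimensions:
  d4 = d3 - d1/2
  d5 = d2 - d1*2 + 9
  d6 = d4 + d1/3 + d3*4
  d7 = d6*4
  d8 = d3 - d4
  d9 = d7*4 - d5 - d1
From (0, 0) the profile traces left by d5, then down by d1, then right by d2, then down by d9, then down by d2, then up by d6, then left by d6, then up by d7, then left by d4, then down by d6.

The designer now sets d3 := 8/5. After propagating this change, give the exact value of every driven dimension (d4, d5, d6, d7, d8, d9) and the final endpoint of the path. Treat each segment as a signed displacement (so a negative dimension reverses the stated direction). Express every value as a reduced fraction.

d4 = -47/30
d5 = -29/12
d6 = 125/18
d7 = 250/9
d8 = 19/6
d9 = 3859/36
endpoint = (-77/45, -87)

Apply edit: d3 := 8/5
  d4 = d3 - d1/2 = -47/30
  d5 = d2 - d1*2 + 9 = -29/12
  d6 = d4 + d1/3 + d3*4 = 125/18
  d7 = d6*4 = 250/9
  d8 = d3 - d4 = 19/6
  d9 = d7*4 - d5 - d1 = 3859/36
Walk from origin (0, 0):
  seg 1: left by d5 = -29/12 → (29/12, 0)
  seg 2: down by d1 = 19/3 → (29/12, -19/3)
  seg 3: right by d2 = 5/4 → (11/3, -19/3)
  seg 4: down by d9 = 3859/36 → (11/3, -4087/36)
  seg 5: down by d2 = 5/4 → (11/3, -1033/9)
  seg 6: up by d6 = 125/18 → (11/3, -647/6)
  seg 7: left by d6 = 125/18 → (-59/18, -647/6)
  seg 8: up by d7 = 250/9 → (-59/18, -1441/18)
  seg 9: left by d4 = -47/30 → (-77/45, -1441/18)
  seg 10: down by d6 = 125/18 → (-77/45, -87)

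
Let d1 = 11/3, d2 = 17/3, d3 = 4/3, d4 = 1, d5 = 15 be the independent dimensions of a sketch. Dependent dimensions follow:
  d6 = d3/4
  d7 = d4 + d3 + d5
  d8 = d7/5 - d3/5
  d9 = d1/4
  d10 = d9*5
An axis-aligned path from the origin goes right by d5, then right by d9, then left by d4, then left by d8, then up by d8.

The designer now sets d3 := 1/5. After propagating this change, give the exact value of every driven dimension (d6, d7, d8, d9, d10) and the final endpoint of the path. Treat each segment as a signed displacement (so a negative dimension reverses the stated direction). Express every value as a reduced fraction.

Apply edit: d3 := 1/5
  d6 = d3/4 = 1/20
  d7 = d4 + d3 + d5 = 81/5
  d8 = d7/5 - d3/5 = 16/5
  d9 = d1/4 = 11/12
  d10 = d9*5 = 55/12
Walk from origin (0, 0):
  seg 1: right by d5 = 15 → (15, 0)
  seg 2: right by d9 = 11/12 → (191/12, 0)
  seg 3: left by d4 = 1 → (179/12, 0)
  seg 4: left by d8 = 16/5 → (703/60, 0)
  seg 5: up by d8 = 16/5 → (703/60, 16/5)

d6 = 1/20
d7 = 81/5
d8 = 16/5
d9 = 11/12
d10 = 55/12
endpoint = (703/60, 16/5)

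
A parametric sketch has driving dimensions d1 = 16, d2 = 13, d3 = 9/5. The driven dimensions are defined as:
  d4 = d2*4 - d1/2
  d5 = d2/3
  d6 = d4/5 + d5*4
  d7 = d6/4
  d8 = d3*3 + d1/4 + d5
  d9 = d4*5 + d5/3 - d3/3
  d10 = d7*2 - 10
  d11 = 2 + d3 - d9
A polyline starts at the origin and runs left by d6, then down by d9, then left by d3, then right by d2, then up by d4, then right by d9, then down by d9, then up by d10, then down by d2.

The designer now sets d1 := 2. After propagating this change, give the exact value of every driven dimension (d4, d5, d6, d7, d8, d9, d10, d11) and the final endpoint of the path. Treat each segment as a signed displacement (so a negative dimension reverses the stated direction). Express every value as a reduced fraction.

d4 = 51
d5 = 13/3
d6 = 413/15
d7 = 413/60
d8 = 307/30
d9 = 11513/45
d10 = 113/30
d11 = -11342/45
endpoint = (10778/45, -42293/90)

Apply edit: d1 := 2
  d4 = d2*4 - d1/2 = 51
  d5 = d2/3 = 13/3
  d6 = d4/5 + d5*4 = 413/15
  d7 = d6/4 = 413/60
  d8 = d3*3 + d1/4 + d5 = 307/30
  d9 = d4*5 + d5/3 - d3/3 = 11513/45
  d10 = d7*2 - 10 = 113/30
  d11 = 2 + d3 - d9 = -11342/45
Walk from origin (0, 0):
  seg 1: left by d6 = 413/15 → (-413/15, 0)
  seg 2: down by d9 = 11513/45 → (-413/15, -11513/45)
  seg 3: left by d3 = 9/5 → (-88/3, -11513/45)
  seg 4: right by d2 = 13 → (-49/3, -11513/45)
  seg 5: up by d4 = 51 → (-49/3, -9218/45)
  seg 6: right by d9 = 11513/45 → (10778/45, -9218/45)
  seg 7: down by d9 = 11513/45 → (10778/45, -20731/45)
  seg 8: up by d10 = 113/30 → (10778/45, -41123/90)
  seg 9: down by d2 = 13 → (10778/45, -42293/90)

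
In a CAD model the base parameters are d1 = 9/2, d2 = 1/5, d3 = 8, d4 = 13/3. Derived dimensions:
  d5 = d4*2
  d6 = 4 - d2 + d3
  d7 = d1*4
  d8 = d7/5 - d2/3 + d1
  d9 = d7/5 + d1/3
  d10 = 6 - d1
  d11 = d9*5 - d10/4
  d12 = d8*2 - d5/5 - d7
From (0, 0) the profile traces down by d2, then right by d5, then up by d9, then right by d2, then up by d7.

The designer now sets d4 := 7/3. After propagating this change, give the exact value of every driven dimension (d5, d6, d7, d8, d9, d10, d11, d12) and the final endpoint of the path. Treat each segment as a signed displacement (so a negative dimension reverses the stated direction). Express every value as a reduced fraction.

Apply edit: d4 := 7/3
  d5 = d4*2 = 14/3
  d6 = 4 - d2 + d3 = 59/5
  d7 = d1*4 = 18
  d8 = d7/5 - d2/3 + d1 = 241/30
  d9 = d7/5 + d1/3 = 51/10
  d10 = 6 - d1 = 3/2
  d11 = d9*5 - d10/4 = 201/8
  d12 = d8*2 - d5/5 - d7 = -43/15
Walk from origin (0, 0):
  seg 1: down by d2 = 1/5 → (0, -1/5)
  seg 2: right by d5 = 14/3 → (14/3, -1/5)
  seg 3: up by d9 = 51/10 → (14/3, 49/10)
  seg 4: right by d2 = 1/5 → (73/15, 49/10)
  seg 5: up by d7 = 18 → (73/15, 229/10)

d5 = 14/3
d6 = 59/5
d7 = 18
d8 = 241/30
d9 = 51/10
d10 = 3/2
d11 = 201/8
d12 = -43/15
endpoint = (73/15, 229/10)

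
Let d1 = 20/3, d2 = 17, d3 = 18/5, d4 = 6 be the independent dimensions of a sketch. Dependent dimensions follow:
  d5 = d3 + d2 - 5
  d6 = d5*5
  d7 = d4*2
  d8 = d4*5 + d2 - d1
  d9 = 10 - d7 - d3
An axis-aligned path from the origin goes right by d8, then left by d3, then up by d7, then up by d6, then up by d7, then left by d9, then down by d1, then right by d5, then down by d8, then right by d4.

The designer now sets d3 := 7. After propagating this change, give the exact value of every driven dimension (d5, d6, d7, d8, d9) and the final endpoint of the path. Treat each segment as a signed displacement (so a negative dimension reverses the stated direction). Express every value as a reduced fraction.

d5 = 19
d6 = 95
d7 = 12
d8 = 121/3
d9 = -9
endpoint = (202/3, 72)

Apply edit: d3 := 7
  d5 = d3 + d2 - 5 = 19
  d6 = d5*5 = 95
  d7 = d4*2 = 12
  d8 = d4*5 + d2 - d1 = 121/3
  d9 = 10 - d7 - d3 = -9
Walk from origin (0, 0):
  seg 1: right by d8 = 121/3 → (121/3, 0)
  seg 2: left by d3 = 7 → (100/3, 0)
  seg 3: up by d7 = 12 → (100/3, 12)
  seg 4: up by d6 = 95 → (100/3, 107)
  seg 5: up by d7 = 12 → (100/3, 119)
  seg 6: left by d9 = -9 → (127/3, 119)
  seg 7: down by d1 = 20/3 → (127/3, 337/3)
  seg 8: right by d5 = 19 → (184/3, 337/3)
  seg 9: down by d8 = 121/3 → (184/3, 72)
  seg 10: right by d4 = 6 → (202/3, 72)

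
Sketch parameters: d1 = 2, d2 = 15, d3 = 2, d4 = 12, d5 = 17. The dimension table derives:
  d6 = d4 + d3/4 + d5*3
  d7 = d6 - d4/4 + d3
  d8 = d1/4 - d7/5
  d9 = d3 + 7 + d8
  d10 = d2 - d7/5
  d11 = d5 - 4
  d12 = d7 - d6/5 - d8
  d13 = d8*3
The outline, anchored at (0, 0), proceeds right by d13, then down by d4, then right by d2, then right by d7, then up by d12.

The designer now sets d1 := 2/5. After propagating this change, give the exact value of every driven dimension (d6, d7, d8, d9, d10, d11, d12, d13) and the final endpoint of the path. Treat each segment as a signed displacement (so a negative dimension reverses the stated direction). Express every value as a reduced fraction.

Apply edit: d1 := 2/5
  d6 = d4 + d3/4 + d5*3 = 127/2
  d7 = d6 - d4/4 + d3 = 125/2
  d8 = d1/4 - d7/5 = -62/5
  d9 = d3 + 7 + d8 = -17/5
  d10 = d2 - d7/5 = 5/2
  d11 = d5 - 4 = 13
  d12 = d7 - d6/5 - d8 = 311/5
  d13 = d8*3 = -186/5
Walk from origin (0, 0):
  seg 1: right by d13 = -186/5 → (-186/5, 0)
  seg 2: down by d4 = 12 → (-186/5, -12)
  seg 3: right by d2 = 15 → (-111/5, -12)
  seg 4: right by d7 = 125/2 → (403/10, -12)
  seg 5: up by d12 = 311/5 → (403/10, 251/5)

d6 = 127/2
d7 = 125/2
d8 = -62/5
d9 = -17/5
d10 = 5/2
d11 = 13
d12 = 311/5
d13 = -186/5
endpoint = (403/10, 251/5)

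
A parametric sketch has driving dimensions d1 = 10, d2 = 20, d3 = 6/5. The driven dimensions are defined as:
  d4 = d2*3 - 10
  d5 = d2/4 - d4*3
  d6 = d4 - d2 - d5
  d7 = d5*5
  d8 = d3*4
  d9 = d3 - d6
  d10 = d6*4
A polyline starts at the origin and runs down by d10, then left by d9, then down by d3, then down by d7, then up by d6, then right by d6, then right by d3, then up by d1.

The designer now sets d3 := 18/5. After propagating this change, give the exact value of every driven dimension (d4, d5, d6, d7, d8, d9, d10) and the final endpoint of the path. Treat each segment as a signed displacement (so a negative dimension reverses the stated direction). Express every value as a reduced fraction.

d4 = 50
d5 = -145
d6 = 175
d7 = -725
d8 = 72/5
d9 = -857/5
d10 = 700
endpoint = (350, 1032/5)

Apply edit: d3 := 18/5
  d4 = d2*3 - 10 = 50
  d5 = d2/4 - d4*3 = -145
  d6 = d4 - d2 - d5 = 175
  d7 = d5*5 = -725
  d8 = d3*4 = 72/5
  d9 = d3 - d6 = -857/5
  d10 = d6*4 = 700
Walk from origin (0, 0):
  seg 1: down by d10 = 700 → (0, -700)
  seg 2: left by d9 = -857/5 → (857/5, -700)
  seg 3: down by d3 = 18/5 → (857/5, -3518/5)
  seg 4: down by d7 = -725 → (857/5, 107/5)
  seg 5: up by d6 = 175 → (857/5, 982/5)
  seg 6: right by d6 = 175 → (1732/5, 982/5)
  seg 7: right by d3 = 18/5 → (350, 982/5)
  seg 8: up by d1 = 10 → (350, 1032/5)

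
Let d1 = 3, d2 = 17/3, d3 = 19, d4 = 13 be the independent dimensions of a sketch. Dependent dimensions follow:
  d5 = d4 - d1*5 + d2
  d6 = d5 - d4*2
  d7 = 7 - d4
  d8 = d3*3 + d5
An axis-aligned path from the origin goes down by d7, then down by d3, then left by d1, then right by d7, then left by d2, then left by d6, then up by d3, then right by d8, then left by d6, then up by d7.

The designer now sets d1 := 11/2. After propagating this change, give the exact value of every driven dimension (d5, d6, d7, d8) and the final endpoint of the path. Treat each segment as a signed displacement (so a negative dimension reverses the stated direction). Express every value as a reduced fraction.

d5 = -53/6
d6 = -209/6
d7 = -6
d8 = 289/6
endpoint = (302/3, 0)

Apply edit: d1 := 11/2
  d5 = d4 - d1*5 + d2 = -53/6
  d6 = d5 - d4*2 = -209/6
  d7 = 7 - d4 = -6
  d8 = d3*3 + d5 = 289/6
Walk from origin (0, 0):
  seg 1: down by d7 = -6 → (0, 6)
  seg 2: down by d3 = 19 → (0, -13)
  seg 3: left by d1 = 11/2 → (-11/2, -13)
  seg 4: right by d7 = -6 → (-23/2, -13)
  seg 5: left by d2 = 17/3 → (-103/6, -13)
  seg 6: left by d6 = -209/6 → (53/3, -13)
  seg 7: up by d3 = 19 → (53/3, 6)
  seg 8: right by d8 = 289/6 → (395/6, 6)
  seg 9: left by d6 = -209/6 → (302/3, 6)
  seg 10: up by d7 = -6 → (302/3, 0)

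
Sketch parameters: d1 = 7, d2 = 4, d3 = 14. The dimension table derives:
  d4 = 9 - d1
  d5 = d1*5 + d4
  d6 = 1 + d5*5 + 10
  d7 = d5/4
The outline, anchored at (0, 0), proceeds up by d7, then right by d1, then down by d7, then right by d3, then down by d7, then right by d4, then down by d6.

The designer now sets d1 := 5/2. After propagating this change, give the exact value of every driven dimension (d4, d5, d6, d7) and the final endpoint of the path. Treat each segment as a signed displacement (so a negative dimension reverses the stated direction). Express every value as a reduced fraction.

Apply edit: d1 := 5/2
  d4 = 9 - d1 = 13/2
  d5 = d1*5 + d4 = 19
  d6 = 1 + d5*5 + 10 = 106
  d7 = d5/4 = 19/4
Walk from origin (0, 0):
  seg 1: up by d7 = 19/4 → (0, 19/4)
  seg 2: right by d1 = 5/2 → (5/2, 19/4)
  seg 3: down by d7 = 19/4 → (5/2, 0)
  seg 4: right by d3 = 14 → (33/2, 0)
  seg 5: down by d7 = 19/4 → (33/2, -19/4)
  seg 6: right by d4 = 13/2 → (23, -19/4)
  seg 7: down by d6 = 106 → (23, -443/4)

d4 = 13/2
d5 = 19
d6 = 106
d7 = 19/4
endpoint = (23, -443/4)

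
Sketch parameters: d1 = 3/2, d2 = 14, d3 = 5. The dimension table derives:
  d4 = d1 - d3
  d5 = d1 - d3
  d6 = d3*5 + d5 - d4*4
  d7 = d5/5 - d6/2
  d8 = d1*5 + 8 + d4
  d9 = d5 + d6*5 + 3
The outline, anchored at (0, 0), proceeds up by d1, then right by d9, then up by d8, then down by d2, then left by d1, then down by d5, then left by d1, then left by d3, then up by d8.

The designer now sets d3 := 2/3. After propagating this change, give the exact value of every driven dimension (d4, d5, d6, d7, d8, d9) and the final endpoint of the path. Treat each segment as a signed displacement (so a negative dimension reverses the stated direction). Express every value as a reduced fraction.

Apply edit: d3 := 2/3
  d4 = d1 - d3 = 5/6
  d5 = d1 - d3 = 5/6
  d6 = d3*5 + d5 - d4*4 = 5/6
  d7 = d5/5 - d6/2 = -1/4
  d8 = d1*5 + 8 + d4 = 49/3
  d9 = d5 + d6*5 + 3 = 8
Walk from origin (0, 0):
  seg 1: up by d1 = 3/2 → (0, 3/2)
  seg 2: right by d9 = 8 → (8, 3/2)
  seg 3: up by d8 = 49/3 → (8, 107/6)
  seg 4: down by d2 = 14 → (8, 23/6)
  seg 5: left by d1 = 3/2 → (13/2, 23/6)
  seg 6: down by d5 = 5/6 → (13/2, 3)
  seg 7: left by d1 = 3/2 → (5, 3)
  seg 8: left by d3 = 2/3 → (13/3, 3)
  seg 9: up by d8 = 49/3 → (13/3, 58/3)

d4 = 5/6
d5 = 5/6
d6 = 5/6
d7 = -1/4
d8 = 49/3
d9 = 8
endpoint = (13/3, 58/3)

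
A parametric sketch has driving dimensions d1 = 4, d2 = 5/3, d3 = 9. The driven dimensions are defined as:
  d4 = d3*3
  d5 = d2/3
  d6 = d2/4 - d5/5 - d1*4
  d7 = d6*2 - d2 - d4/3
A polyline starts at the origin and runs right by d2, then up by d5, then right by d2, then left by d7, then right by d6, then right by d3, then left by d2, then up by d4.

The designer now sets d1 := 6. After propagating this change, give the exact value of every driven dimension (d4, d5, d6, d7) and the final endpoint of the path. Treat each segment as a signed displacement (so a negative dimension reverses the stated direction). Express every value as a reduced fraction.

d4 = 27
d5 = 5/9
d6 = -853/36
d7 = -1045/18
endpoint = (1621/36, 248/9)

Apply edit: d1 := 6
  d4 = d3*3 = 27
  d5 = d2/3 = 5/9
  d6 = d2/4 - d5/5 - d1*4 = -853/36
  d7 = d6*2 - d2 - d4/3 = -1045/18
Walk from origin (0, 0):
  seg 1: right by d2 = 5/3 → (5/3, 0)
  seg 2: up by d5 = 5/9 → (5/3, 5/9)
  seg 3: right by d2 = 5/3 → (10/3, 5/9)
  seg 4: left by d7 = -1045/18 → (1105/18, 5/9)
  seg 5: right by d6 = -853/36 → (1357/36, 5/9)
  seg 6: right by d3 = 9 → (1681/36, 5/9)
  seg 7: left by d2 = 5/3 → (1621/36, 5/9)
  seg 8: up by d4 = 27 → (1621/36, 248/9)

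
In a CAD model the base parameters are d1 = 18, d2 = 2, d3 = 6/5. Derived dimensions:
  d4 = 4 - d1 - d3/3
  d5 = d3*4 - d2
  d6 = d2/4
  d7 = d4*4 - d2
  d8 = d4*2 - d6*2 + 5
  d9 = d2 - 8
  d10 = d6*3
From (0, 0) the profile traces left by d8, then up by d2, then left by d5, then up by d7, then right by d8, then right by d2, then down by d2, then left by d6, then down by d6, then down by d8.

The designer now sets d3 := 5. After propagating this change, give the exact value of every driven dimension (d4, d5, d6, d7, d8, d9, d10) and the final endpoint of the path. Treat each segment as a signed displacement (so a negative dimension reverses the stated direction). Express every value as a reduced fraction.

Apply edit: d3 := 5
  d4 = 4 - d1 - d3/3 = -47/3
  d5 = d3*4 - d2 = 18
  d6 = d2/4 = 1/2
  d7 = d4*4 - d2 = -194/3
  d8 = d4*2 - d6*2 + 5 = -82/3
  d9 = d2 - 8 = -6
  d10 = d6*3 = 3/2
Walk from origin (0, 0):
  seg 1: left by d8 = -82/3 → (82/3, 0)
  seg 2: up by d2 = 2 → (82/3, 2)
  seg 3: left by d5 = 18 → (28/3, 2)
  seg 4: up by d7 = -194/3 → (28/3, -188/3)
  seg 5: right by d8 = -82/3 → (-18, -188/3)
  seg 6: right by d2 = 2 → (-16, -188/3)
  seg 7: down by d2 = 2 → (-16, -194/3)
  seg 8: left by d6 = 1/2 → (-33/2, -194/3)
  seg 9: down by d6 = 1/2 → (-33/2, -391/6)
  seg 10: down by d8 = -82/3 → (-33/2, -227/6)

d4 = -47/3
d5 = 18
d6 = 1/2
d7 = -194/3
d8 = -82/3
d9 = -6
d10 = 3/2
endpoint = (-33/2, -227/6)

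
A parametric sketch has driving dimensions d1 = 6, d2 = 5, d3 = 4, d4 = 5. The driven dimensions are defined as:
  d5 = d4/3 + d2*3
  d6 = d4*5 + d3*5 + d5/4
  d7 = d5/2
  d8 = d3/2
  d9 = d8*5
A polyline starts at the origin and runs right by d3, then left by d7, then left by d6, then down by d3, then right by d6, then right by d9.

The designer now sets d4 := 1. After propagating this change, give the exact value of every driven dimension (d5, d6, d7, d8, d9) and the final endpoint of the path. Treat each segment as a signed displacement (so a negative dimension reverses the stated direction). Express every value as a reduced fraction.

d5 = 46/3
d6 = 173/6
d7 = 23/3
d8 = 2
d9 = 10
endpoint = (19/3, -4)

Apply edit: d4 := 1
  d5 = d4/3 + d2*3 = 46/3
  d6 = d4*5 + d3*5 + d5/4 = 173/6
  d7 = d5/2 = 23/3
  d8 = d3/2 = 2
  d9 = d8*5 = 10
Walk from origin (0, 0):
  seg 1: right by d3 = 4 → (4, 0)
  seg 2: left by d7 = 23/3 → (-11/3, 0)
  seg 3: left by d6 = 173/6 → (-65/2, 0)
  seg 4: down by d3 = 4 → (-65/2, -4)
  seg 5: right by d6 = 173/6 → (-11/3, -4)
  seg 6: right by d9 = 10 → (19/3, -4)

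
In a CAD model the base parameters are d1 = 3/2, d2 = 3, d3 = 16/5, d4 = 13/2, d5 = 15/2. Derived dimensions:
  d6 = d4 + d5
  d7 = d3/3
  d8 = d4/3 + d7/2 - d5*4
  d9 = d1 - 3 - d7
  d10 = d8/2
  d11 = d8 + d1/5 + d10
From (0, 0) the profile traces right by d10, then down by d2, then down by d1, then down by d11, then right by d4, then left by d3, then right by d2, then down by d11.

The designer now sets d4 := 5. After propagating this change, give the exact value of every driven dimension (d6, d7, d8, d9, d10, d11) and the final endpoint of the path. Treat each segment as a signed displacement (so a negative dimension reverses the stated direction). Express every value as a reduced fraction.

d6 = 25/2
d7 = 16/15
d8 = -139/5
d9 = -77/30
d10 = -139/10
d11 = -207/5
endpoint = (-91/10, 783/10)

Apply edit: d4 := 5
  d6 = d4 + d5 = 25/2
  d7 = d3/3 = 16/15
  d8 = d4/3 + d7/2 - d5*4 = -139/5
  d9 = d1 - 3 - d7 = -77/30
  d10 = d8/2 = -139/10
  d11 = d8 + d1/5 + d10 = -207/5
Walk from origin (0, 0):
  seg 1: right by d10 = -139/10 → (-139/10, 0)
  seg 2: down by d2 = 3 → (-139/10, -3)
  seg 3: down by d1 = 3/2 → (-139/10, -9/2)
  seg 4: down by d11 = -207/5 → (-139/10, 369/10)
  seg 5: right by d4 = 5 → (-89/10, 369/10)
  seg 6: left by d3 = 16/5 → (-121/10, 369/10)
  seg 7: right by d2 = 3 → (-91/10, 369/10)
  seg 8: down by d11 = -207/5 → (-91/10, 783/10)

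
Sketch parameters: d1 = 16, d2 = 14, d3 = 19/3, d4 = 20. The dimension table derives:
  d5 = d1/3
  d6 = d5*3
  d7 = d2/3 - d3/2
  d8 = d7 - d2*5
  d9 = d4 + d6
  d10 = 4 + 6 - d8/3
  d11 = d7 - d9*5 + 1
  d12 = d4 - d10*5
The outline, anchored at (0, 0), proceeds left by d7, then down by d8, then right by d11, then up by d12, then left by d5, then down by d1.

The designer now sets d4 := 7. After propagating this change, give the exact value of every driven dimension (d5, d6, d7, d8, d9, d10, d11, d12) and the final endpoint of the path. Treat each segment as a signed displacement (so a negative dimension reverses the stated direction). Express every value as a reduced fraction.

d5 = 16/3
d6 = 16
d7 = 3/2
d8 = -137/2
d9 = 23
d10 = 197/6
d11 = -225/2
d12 = -943/6
endpoint = (-358/3, -314/3)

Apply edit: d4 := 7
  d5 = d1/3 = 16/3
  d6 = d5*3 = 16
  d7 = d2/3 - d3/2 = 3/2
  d8 = d7 - d2*5 = -137/2
  d9 = d4 + d6 = 23
  d10 = 4 + 6 - d8/3 = 197/6
  d11 = d7 - d9*5 + 1 = -225/2
  d12 = d4 - d10*5 = -943/6
Walk from origin (0, 0):
  seg 1: left by d7 = 3/2 → (-3/2, 0)
  seg 2: down by d8 = -137/2 → (-3/2, 137/2)
  seg 3: right by d11 = -225/2 → (-114, 137/2)
  seg 4: up by d12 = -943/6 → (-114, -266/3)
  seg 5: left by d5 = 16/3 → (-358/3, -266/3)
  seg 6: down by d1 = 16 → (-358/3, -314/3)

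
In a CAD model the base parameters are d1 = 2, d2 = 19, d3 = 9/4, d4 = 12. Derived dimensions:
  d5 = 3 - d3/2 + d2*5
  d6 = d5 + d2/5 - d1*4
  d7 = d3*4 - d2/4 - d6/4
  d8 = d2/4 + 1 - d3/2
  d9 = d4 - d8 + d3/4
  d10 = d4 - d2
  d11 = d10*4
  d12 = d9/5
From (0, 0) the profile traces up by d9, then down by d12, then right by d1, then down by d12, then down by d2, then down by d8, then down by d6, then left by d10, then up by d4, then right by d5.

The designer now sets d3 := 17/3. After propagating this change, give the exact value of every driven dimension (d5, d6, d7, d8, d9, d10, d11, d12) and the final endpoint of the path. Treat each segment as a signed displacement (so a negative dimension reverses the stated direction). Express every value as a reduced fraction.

Apply edit: d3 := 17/3
  d5 = 3 - d3/2 + d2*5 = 571/6
  d6 = d5 + d2/5 - d1*4 = 2729/30
  d7 = d3*4 - d2/4 - d6/4 = -193/40
  d8 = d2/4 + 1 - d3/2 = 35/12
  d9 = d4 - d8 + d3/4 = 21/2
  d10 = d4 - d2 = -7
  d11 = d10*4 = -28
  d12 = d9/5 = 21/10
Walk from origin (0, 0):
  seg 1: up by d9 = 21/2 → (0, 21/2)
  seg 2: down by d12 = 21/10 → (0, 42/5)
  seg 3: right by d1 = 2 → (2, 42/5)
  seg 4: down by d12 = 21/10 → (2, 63/10)
  seg 5: down by d2 = 19 → (2, -127/10)
  seg 6: down by d8 = 35/12 → (2, -937/60)
  seg 7: down by d6 = 2729/30 → (2, -1279/12)
  seg 8: left by d10 = -7 → (9, -1279/12)
  seg 9: up by d4 = 12 → (9, -1135/12)
  seg 10: right by d5 = 571/6 → (625/6, -1135/12)

d5 = 571/6
d6 = 2729/30
d7 = -193/40
d8 = 35/12
d9 = 21/2
d10 = -7
d11 = -28
d12 = 21/10
endpoint = (625/6, -1135/12)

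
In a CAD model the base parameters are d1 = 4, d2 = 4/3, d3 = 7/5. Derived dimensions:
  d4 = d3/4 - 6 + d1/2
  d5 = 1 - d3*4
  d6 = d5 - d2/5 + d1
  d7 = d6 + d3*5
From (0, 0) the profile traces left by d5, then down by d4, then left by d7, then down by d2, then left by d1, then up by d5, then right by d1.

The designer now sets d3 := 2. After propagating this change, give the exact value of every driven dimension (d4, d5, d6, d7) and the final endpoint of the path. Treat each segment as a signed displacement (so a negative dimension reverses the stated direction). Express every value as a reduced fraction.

d4 = -7/2
d5 = -7
d6 = -49/15
d7 = 101/15
endpoint = (4/15, -29/6)

Apply edit: d3 := 2
  d4 = d3/4 - 6 + d1/2 = -7/2
  d5 = 1 - d3*4 = -7
  d6 = d5 - d2/5 + d1 = -49/15
  d7 = d6 + d3*5 = 101/15
Walk from origin (0, 0):
  seg 1: left by d5 = -7 → (7, 0)
  seg 2: down by d4 = -7/2 → (7, 7/2)
  seg 3: left by d7 = 101/15 → (4/15, 7/2)
  seg 4: down by d2 = 4/3 → (4/15, 13/6)
  seg 5: left by d1 = 4 → (-56/15, 13/6)
  seg 6: up by d5 = -7 → (-56/15, -29/6)
  seg 7: right by d1 = 4 → (4/15, -29/6)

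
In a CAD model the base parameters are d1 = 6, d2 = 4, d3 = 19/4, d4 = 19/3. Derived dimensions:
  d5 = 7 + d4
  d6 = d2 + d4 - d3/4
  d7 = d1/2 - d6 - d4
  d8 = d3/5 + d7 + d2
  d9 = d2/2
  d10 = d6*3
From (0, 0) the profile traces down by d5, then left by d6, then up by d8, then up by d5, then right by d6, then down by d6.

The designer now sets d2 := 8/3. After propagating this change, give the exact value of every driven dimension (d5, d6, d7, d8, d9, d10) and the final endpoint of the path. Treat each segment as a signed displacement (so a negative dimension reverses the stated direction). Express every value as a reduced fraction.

d5 = 40/3
d6 = 125/16
d7 = -535/48
d8 = -1807/240
d9 = 4/3
d10 = 375/16
endpoint = (0, -1841/120)

Apply edit: d2 := 8/3
  d5 = 7 + d4 = 40/3
  d6 = d2 + d4 - d3/4 = 125/16
  d7 = d1/2 - d6 - d4 = -535/48
  d8 = d3/5 + d7 + d2 = -1807/240
  d9 = d2/2 = 4/3
  d10 = d6*3 = 375/16
Walk from origin (0, 0):
  seg 1: down by d5 = 40/3 → (0, -40/3)
  seg 2: left by d6 = 125/16 → (-125/16, -40/3)
  seg 3: up by d8 = -1807/240 → (-125/16, -1669/80)
  seg 4: up by d5 = 40/3 → (-125/16, -1807/240)
  seg 5: right by d6 = 125/16 → (0, -1807/240)
  seg 6: down by d6 = 125/16 → (0, -1841/120)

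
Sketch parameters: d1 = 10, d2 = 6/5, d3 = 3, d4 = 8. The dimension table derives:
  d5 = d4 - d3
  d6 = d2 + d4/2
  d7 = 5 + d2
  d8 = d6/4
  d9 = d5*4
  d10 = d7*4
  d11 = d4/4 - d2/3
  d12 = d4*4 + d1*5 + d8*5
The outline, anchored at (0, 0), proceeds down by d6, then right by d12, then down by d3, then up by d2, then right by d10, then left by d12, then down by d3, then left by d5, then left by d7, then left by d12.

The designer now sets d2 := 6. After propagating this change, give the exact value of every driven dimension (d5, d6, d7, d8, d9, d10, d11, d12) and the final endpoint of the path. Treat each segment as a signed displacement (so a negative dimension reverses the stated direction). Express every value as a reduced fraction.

d5 = 5
d6 = 10
d7 = 11
d8 = 5/2
d9 = 20
d10 = 44
d11 = 0
d12 = 189/2
endpoint = (-133/2, -10)

Apply edit: d2 := 6
  d5 = d4 - d3 = 5
  d6 = d2 + d4/2 = 10
  d7 = 5 + d2 = 11
  d8 = d6/4 = 5/2
  d9 = d5*4 = 20
  d10 = d7*4 = 44
  d11 = d4/4 - d2/3 = 0
  d12 = d4*4 + d1*5 + d8*5 = 189/2
Walk from origin (0, 0):
  seg 1: down by d6 = 10 → (0, -10)
  seg 2: right by d12 = 189/2 → (189/2, -10)
  seg 3: down by d3 = 3 → (189/2, -13)
  seg 4: up by d2 = 6 → (189/2, -7)
  seg 5: right by d10 = 44 → (277/2, -7)
  seg 6: left by d12 = 189/2 → (44, -7)
  seg 7: down by d3 = 3 → (44, -10)
  seg 8: left by d5 = 5 → (39, -10)
  seg 9: left by d7 = 11 → (28, -10)
  seg 10: left by d12 = 189/2 → (-133/2, -10)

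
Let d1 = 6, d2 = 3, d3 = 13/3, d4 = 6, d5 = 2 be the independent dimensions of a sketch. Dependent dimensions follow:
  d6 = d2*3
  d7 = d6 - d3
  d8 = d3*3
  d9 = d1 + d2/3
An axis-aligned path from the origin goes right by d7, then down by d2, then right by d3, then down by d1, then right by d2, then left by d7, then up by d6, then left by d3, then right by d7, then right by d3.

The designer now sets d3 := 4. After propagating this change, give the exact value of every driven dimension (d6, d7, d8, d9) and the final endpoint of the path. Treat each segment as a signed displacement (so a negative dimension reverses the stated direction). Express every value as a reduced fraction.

d6 = 9
d7 = 5
d8 = 12
d9 = 7
endpoint = (12, 0)

Apply edit: d3 := 4
  d6 = d2*3 = 9
  d7 = d6 - d3 = 5
  d8 = d3*3 = 12
  d9 = d1 + d2/3 = 7
Walk from origin (0, 0):
  seg 1: right by d7 = 5 → (5, 0)
  seg 2: down by d2 = 3 → (5, -3)
  seg 3: right by d3 = 4 → (9, -3)
  seg 4: down by d1 = 6 → (9, -9)
  seg 5: right by d2 = 3 → (12, -9)
  seg 6: left by d7 = 5 → (7, -9)
  seg 7: up by d6 = 9 → (7, 0)
  seg 8: left by d3 = 4 → (3, 0)
  seg 9: right by d7 = 5 → (8, 0)
  seg 10: right by d3 = 4 → (12, 0)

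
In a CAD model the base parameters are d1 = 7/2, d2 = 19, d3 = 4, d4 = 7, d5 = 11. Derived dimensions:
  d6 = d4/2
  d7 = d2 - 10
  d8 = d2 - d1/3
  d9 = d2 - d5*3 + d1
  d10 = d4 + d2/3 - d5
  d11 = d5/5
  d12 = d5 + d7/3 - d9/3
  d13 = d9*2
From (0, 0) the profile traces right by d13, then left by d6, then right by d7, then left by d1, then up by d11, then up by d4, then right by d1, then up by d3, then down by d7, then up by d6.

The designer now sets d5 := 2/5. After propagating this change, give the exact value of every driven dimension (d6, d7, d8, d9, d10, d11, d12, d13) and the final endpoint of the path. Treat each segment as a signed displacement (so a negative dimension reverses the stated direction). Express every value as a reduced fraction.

Apply edit: d5 := 2/5
  d6 = d4/2 = 7/2
  d7 = d2 - 10 = 9
  d8 = d2 - d1/3 = 107/6
  d9 = d2 - d5*3 + d1 = 213/10
  d10 = d4 + d2/3 - d5 = 194/15
  d11 = d5/5 = 2/25
  d12 = d5 + d7/3 - d9/3 = -37/10
  d13 = d9*2 = 213/5
Walk from origin (0, 0):
  seg 1: right by d13 = 213/5 → (213/5, 0)
  seg 2: left by d6 = 7/2 → (391/10, 0)
  seg 3: right by d7 = 9 → (481/10, 0)
  seg 4: left by d1 = 7/2 → (223/5, 0)
  seg 5: up by d11 = 2/25 → (223/5, 2/25)
  seg 6: up by d4 = 7 → (223/5, 177/25)
  seg 7: right by d1 = 7/2 → (481/10, 177/25)
  seg 8: up by d3 = 4 → (481/10, 277/25)
  seg 9: down by d7 = 9 → (481/10, 52/25)
  seg 10: up by d6 = 7/2 → (481/10, 279/50)

d6 = 7/2
d7 = 9
d8 = 107/6
d9 = 213/10
d10 = 194/15
d11 = 2/25
d12 = -37/10
d13 = 213/5
endpoint = (481/10, 279/50)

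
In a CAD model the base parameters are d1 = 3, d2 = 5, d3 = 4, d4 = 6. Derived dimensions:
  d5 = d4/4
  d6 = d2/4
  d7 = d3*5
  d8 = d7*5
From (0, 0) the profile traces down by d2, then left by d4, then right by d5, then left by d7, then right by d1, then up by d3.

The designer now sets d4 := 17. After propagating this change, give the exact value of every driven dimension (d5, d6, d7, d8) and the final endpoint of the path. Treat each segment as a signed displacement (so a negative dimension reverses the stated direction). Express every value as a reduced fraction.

d5 = 17/4
d6 = 5/4
d7 = 20
d8 = 100
endpoint = (-119/4, -1)

Apply edit: d4 := 17
  d5 = d4/4 = 17/4
  d6 = d2/4 = 5/4
  d7 = d3*5 = 20
  d8 = d7*5 = 100
Walk from origin (0, 0):
  seg 1: down by d2 = 5 → (0, -5)
  seg 2: left by d4 = 17 → (-17, -5)
  seg 3: right by d5 = 17/4 → (-51/4, -5)
  seg 4: left by d7 = 20 → (-131/4, -5)
  seg 5: right by d1 = 3 → (-119/4, -5)
  seg 6: up by d3 = 4 → (-119/4, -1)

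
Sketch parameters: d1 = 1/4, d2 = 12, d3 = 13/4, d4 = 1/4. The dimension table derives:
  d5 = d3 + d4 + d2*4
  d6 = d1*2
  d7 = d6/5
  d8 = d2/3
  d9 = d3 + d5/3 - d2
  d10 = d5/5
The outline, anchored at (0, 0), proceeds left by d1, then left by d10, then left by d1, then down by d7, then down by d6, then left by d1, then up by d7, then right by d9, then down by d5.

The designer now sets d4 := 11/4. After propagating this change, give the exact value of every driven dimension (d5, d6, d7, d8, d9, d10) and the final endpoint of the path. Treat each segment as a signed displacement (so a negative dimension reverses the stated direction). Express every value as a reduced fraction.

d5 = 54
d6 = 1/2
d7 = 1/10
d8 = 4
d9 = 37/4
d10 = 54/5
endpoint = (-23/10, -109/2)

Apply edit: d4 := 11/4
  d5 = d3 + d4 + d2*4 = 54
  d6 = d1*2 = 1/2
  d7 = d6/5 = 1/10
  d8 = d2/3 = 4
  d9 = d3 + d5/3 - d2 = 37/4
  d10 = d5/5 = 54/5
Walk from origin (0, 0):
  seg 1: left by d1 = 1/4 → (-1/4, 0)
  seg 2: left by d10 = 54/5 → (-221/20, 0)
  seg 3: left by d1 = 1/4 → (-113/10, 0)
  seg 4: down by d7 = 1/10 → (-113/10, -1/10)
  seg 5: down by d6 = 1/2 → (-113/10, -3/5)
  seg 6: left by d1 = 1/4 → (-231/20, -3/5)
  seg 7: up by d7 = 1/10 → (-231/20, -1/2)
  seg 8: right by d9 = 37/4 → (-23/10, -1/2)
  seg 9: down by d5 = 54 → (-23/10, -109/2)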